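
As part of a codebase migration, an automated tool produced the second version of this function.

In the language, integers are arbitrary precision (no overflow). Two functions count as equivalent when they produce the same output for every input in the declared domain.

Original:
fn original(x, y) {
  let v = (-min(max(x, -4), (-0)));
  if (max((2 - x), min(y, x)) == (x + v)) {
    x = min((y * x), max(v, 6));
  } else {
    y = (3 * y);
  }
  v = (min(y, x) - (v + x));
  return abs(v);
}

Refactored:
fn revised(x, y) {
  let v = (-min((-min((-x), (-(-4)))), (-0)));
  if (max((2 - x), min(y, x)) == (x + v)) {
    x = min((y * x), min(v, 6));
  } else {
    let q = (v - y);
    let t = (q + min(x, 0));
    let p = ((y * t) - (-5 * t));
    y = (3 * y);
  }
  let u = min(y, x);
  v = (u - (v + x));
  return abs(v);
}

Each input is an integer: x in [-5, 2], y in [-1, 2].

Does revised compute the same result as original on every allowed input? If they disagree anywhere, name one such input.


On input x=2, y=2, original returns 2 while revised returns 0.
verdict: not equivalent; witness: x=2, y=2


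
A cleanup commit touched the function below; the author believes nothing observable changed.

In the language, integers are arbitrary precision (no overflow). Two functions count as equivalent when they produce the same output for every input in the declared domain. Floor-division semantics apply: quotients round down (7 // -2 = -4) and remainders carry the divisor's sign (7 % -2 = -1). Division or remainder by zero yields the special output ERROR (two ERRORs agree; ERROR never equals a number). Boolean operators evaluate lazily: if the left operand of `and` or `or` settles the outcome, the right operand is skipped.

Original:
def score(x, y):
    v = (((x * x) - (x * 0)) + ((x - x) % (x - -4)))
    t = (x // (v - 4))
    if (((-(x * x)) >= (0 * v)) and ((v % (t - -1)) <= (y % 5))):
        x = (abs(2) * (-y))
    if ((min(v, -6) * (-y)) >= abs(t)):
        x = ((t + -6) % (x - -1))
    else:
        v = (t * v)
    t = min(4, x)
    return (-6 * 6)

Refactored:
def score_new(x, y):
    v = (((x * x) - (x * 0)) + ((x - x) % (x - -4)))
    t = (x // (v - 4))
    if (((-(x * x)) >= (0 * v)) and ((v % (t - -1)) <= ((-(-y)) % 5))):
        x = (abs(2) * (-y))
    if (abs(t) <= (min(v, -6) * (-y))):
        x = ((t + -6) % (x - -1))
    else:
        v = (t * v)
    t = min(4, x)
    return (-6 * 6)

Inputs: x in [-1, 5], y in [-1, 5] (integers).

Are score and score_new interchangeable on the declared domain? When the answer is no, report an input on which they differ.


Equivalent — the differences include comparison usage differs, yet no declared input distinguishes the two.
One worked example (x=5, y=5) — score: v=25, then t=0, then (((-(x * x)) >= (0 * v)) and ((v % (t - -1)) <= (y % 5))) is false, then ((min(v, -6) * (-y)) >= abs(t)) is true, then x=0, then t=0, then returns -36; score_new: v=25, then t=0, then (((-(x * x)) >= (0 * v)) and ((v % (t - -1)) <= ((-(-y)) % 5))) is false, then (abs(t) <= (min(v, -6) * (-y))) is true, then x=0, then t=0, then returns -36; agreement on -36.
Checked all 49 inputs in the declared domain: the outputs agree on every one.
verdict: equivalent


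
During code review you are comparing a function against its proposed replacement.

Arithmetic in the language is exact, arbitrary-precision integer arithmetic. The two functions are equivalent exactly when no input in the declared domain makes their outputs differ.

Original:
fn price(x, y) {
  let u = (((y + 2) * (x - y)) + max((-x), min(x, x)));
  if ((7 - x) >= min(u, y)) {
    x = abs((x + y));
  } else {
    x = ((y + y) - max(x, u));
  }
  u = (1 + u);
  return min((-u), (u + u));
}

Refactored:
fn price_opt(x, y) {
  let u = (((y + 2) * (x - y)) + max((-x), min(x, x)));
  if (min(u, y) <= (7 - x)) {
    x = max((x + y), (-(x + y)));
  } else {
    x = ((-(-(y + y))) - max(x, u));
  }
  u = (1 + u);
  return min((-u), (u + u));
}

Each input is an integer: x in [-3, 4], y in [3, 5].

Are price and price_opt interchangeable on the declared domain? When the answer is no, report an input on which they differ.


The two versions differ — the changes include arithmetic usage differs; and comparison usage differs; and min/max/abs usage differs.
Spot check at x=2, y=4 — price: u := -10 | ((7 - x) >= min(u, y)): true | x := 6 | u := -9 | result -18. price_opt: u := -10 | (min(u, y) <= (7 - x)): true | x := 6 | u := -9 | result -18. Both give -18.
Across all 24 domain points the two functions coincide.
verdict: equivalent


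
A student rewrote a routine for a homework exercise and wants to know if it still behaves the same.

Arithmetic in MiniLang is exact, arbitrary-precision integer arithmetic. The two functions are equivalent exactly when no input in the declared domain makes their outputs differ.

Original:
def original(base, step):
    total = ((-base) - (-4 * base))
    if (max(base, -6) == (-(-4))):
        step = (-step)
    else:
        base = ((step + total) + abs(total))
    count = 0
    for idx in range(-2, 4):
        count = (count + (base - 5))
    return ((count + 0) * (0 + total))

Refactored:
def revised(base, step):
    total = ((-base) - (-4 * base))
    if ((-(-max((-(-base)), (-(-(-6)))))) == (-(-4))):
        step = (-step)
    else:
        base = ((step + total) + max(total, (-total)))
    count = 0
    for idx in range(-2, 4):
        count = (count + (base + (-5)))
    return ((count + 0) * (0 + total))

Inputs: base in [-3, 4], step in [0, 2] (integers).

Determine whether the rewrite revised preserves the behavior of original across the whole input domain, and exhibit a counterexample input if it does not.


The two versions differ — the changes include min/max/abs usage differs; also arithmetic usage differs.
Spot check at base=-1, step=1 — original: total=-3, then (max(base, -6) == (-(-4))) is false, then base=1, then count=0, then (idx=-2), then count=-4, then (idx=-1), then count=-8, then (idx=0), then count=-12, then (idx=1), then count=-16, then (idx=2), then count=-20, then (idx=3), then count=-24, then returns 72. revised: total=-3, then ((-(-max((-(-base)), (-(-(-6)))))) == (-(-4))) is false, then base=1, then count=0, then (idx=-2), then count=-4, then (idx=-1), then count=-8, then (idx=0), then count=-12, then (idx=1), then count=-16, then (idx=2), then count=-20, then (idx=3), then count=-24, then returns 72. Both give 72.
Checked all 24 inputs in the declared domain: the outputs agree on every one.
verdict: equivalent


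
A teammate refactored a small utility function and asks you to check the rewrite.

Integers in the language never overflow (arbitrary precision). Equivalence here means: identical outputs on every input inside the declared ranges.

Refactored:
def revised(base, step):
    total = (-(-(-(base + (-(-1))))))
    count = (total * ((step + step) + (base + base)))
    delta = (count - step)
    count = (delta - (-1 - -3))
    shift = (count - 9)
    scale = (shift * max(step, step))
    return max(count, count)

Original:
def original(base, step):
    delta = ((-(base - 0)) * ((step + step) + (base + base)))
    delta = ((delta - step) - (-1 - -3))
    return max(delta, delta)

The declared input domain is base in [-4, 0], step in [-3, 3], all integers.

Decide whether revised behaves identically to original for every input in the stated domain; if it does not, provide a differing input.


Not equivalent: base=-4, step=-3 separates them (-55 vs -41).
original: delta=-56, then delta=-55, then returns -55
revised: total=3, then count=-42, then delta=-39, then count=-41, then shift=-50, then scale=150, then returns -41
verdict: not equivalent; witness: base=-4, step=-3


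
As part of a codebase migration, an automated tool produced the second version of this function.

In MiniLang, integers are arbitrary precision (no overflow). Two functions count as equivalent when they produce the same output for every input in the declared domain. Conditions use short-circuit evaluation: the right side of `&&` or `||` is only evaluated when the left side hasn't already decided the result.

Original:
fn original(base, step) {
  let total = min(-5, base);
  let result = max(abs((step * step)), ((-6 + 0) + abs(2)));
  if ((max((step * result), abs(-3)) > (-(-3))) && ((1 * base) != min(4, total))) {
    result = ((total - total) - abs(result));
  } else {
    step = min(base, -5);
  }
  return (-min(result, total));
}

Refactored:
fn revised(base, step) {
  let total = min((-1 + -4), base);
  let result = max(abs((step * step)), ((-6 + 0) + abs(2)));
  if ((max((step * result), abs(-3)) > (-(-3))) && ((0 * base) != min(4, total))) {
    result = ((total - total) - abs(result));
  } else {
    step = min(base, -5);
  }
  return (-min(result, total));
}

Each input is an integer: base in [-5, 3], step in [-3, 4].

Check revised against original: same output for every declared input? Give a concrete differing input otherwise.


These are not equivalent — on base=-5, step=3 the outputs split (5 vs 9).
original: total = -5; result = 9; ((max((step * result), abs(-3)) > (-(-3))) && ((1 * base) != min(4, total))) -> false; step = -5; return 5
revised: total = -5; result = 9; ((max((step * result), abs(-3)) > (-(-3))) && ((0 * base) != min(4, total))) -> true; result = -9; return 9
verdict: not equivalent; witness: base=-5, step=3


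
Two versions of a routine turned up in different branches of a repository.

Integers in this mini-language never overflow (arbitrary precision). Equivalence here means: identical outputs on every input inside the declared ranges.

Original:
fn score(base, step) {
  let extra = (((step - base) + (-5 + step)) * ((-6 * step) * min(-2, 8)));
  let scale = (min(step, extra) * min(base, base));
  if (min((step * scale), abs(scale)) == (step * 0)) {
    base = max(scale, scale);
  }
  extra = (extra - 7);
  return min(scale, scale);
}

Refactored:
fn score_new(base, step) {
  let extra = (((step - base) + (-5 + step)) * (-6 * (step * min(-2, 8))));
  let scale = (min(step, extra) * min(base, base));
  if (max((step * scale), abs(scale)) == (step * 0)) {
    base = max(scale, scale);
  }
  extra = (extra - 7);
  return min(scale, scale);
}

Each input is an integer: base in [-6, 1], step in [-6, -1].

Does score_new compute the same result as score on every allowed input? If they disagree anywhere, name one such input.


The one real change (`min((step * scale), abs(scale))` became `max((step * scale), abs(scale))`) has no effect anywhere in the declared ranges.
As a probe, take base=-5, step=-5: score runs extra := 600 | scale := 25 | (min((step * scale), abs(scale)) == (step * 0)): false | extra := 593 | result 25; score_new runs extra := 600 | scale := 25 | (max((step * scale), abs(scale)) == (step * 0)): false | extra := 593 | result 25; both end at 25.
Every one of the 48 inputs gives matching results.
verdict: equivalent


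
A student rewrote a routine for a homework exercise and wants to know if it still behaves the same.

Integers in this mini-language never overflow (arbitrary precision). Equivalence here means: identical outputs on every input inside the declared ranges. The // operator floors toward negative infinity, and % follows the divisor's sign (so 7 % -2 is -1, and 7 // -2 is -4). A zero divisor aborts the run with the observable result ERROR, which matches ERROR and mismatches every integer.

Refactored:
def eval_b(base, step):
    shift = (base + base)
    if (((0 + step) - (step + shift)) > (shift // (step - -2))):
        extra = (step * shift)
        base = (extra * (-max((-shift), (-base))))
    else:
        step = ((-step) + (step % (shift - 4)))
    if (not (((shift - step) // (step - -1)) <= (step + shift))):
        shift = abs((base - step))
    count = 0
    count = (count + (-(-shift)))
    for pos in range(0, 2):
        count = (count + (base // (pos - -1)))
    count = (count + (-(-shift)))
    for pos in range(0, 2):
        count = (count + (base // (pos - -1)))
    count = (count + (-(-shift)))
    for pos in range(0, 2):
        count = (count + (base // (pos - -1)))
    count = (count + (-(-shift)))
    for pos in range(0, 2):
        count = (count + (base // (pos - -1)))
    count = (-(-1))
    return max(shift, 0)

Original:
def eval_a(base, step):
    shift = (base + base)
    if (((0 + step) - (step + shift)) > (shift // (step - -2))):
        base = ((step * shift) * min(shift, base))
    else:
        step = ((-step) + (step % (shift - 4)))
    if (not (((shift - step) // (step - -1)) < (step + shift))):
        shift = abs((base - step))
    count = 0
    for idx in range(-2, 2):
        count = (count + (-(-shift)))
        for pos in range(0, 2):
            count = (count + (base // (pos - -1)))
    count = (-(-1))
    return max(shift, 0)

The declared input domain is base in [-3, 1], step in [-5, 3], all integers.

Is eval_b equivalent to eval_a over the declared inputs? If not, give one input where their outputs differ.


Take base=-3, step=-3.
eval_a: shift=-6, then (((0 + step) - (step + shift)) > (shift // (step - -2))) is false, then step=0, then (not (((shift - step) // (step - -1)) < (step + shift))) is true, then shift=3, then count=0, then (idx=-2), then count=3, then (pos=0), then count=0, then (pos=1), then count=-2, then (idx=-1), then count=1, then (pos=0), then count=-2, then (pos=1), then count=-4, then (idx=0), then count=-1, then (pos=0), then count=-4, then (pos=1), then count=-6, then (idx=1), then count=-3, then (pos=0), then count=-6, then (pos=1), then count=-8, then count=1, then returns 3
eval_b: shift=-6, then (((0 + step) - (step + shift)) > (shift // (step - -2))) is false, then step=0, then (not (((shift - step) // (step - -1)) <= (step + shift))) is false, then count=0, then count=-6, then (pos=0), then count=-9, then (pos=1), then count=-11, then count=-17, then (pos=0), then count=-20, then (pos=1), then count=-22, then count=-28, then (pos=0), then count=-31, then (pos=1), then count=-33, then count=-39, then (pos=0), then count=-42, then (pos=1), then count=-44, then count=1, then returns 0
3 != 0, so the rewrite changes behavior.
verdict: not equivalent; witness: base=-3, step=-3


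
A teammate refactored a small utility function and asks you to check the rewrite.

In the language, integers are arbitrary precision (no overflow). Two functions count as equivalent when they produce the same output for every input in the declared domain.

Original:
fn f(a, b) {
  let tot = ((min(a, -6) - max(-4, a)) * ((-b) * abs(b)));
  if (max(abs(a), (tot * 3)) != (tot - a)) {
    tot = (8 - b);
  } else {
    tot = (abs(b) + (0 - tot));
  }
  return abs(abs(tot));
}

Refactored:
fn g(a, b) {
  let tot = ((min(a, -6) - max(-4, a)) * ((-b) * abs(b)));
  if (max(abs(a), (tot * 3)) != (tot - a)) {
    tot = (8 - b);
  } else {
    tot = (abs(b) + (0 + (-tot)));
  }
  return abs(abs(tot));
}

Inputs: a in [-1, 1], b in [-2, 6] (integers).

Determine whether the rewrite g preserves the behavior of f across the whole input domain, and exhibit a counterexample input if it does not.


Comparing the listings, the differences include: arithmetic usage differs.
One worked example (a=-1, b=2) — f: tot := 20 | (max(abs(a), (tot * 3)) != (tot - a)): true | tot := 6 | result 6; g: tot := 20 | (max(abs(a), (tot * 3)) != (tot - a)): true | tot := 6 | result 6; agreement on 6.
Sweeping the whole domain (27 inputs) finds no disagreement.
verdict: equivalent


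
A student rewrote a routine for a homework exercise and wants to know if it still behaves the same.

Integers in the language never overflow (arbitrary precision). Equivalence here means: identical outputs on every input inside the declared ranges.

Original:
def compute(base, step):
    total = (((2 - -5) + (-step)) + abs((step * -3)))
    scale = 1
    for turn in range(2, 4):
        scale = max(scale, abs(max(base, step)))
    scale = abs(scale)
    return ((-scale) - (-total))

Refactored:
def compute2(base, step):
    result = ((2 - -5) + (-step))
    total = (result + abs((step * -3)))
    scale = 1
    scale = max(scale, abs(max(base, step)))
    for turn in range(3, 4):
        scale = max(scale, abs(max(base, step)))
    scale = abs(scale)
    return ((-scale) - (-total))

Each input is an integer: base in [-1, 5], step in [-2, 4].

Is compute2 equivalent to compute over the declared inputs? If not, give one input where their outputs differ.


The two are interchangeable: loop structure differs, plus local variable names differ, plus min/max/abs usage differs, plus statement counts differ, and every declared input agrees.
Tracing base=4, step=1: compute: total = 9; scale = 1; [turn=2]; scale = 4; [turn=3]; scale = 4; scale = 4; return 5 | compute2: result = 6; total = 9; scale = 1; scale = 4; [turn=3]; scale = 4; scale = 4; return 5 — matching result 5.
Checked all 49 inputs in the declared domain: the outputs agree on every one.
verdict: equivalent


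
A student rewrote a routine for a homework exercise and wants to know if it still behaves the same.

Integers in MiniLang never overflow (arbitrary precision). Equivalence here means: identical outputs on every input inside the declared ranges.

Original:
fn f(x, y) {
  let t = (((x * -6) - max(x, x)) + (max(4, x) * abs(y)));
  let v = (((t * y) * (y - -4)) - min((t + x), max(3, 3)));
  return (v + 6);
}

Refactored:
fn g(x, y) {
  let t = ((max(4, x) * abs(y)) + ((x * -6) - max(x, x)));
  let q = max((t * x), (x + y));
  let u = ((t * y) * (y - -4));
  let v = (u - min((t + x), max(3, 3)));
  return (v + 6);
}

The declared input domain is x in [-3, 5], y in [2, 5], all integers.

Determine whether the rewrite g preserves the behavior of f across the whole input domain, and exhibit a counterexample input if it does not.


The two versions differ — the changes include statement counts differ, min/max/abs usage differs, arithmetic usage differs, local variable names differ.
As a probe, take x=0, y=5: f runs t becomes 20; next v becomes 897; next final value 903; g runs t becomes 20; next q becomes 5; next u becomes 900; next v becomes 897; next final value 903; both end at 903.
Every one of the 36 inputs gives matching results.
verdict: equivalent


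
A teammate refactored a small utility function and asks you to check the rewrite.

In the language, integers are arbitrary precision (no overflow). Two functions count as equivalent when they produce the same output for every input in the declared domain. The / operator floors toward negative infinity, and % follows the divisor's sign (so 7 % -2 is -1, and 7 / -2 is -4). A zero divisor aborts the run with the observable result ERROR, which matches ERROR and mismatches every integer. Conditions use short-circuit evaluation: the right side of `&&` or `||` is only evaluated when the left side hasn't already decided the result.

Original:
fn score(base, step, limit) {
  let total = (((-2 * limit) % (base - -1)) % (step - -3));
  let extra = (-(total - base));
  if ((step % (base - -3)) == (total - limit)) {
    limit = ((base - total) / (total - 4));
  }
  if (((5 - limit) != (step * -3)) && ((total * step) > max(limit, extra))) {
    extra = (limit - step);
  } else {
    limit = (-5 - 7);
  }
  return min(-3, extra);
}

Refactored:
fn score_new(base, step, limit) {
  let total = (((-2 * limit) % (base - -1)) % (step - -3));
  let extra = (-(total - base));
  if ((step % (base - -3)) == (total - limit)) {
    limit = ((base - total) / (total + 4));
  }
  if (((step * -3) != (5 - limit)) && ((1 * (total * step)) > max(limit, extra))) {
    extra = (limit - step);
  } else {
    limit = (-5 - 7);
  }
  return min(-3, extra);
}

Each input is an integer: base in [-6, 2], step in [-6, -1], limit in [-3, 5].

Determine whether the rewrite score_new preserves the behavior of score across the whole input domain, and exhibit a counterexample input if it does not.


At base=-6, step=-6, limit=0: score gives -6, score_new gives -3.
verdict: not equivalent; witness: base=-6, step=-6, limit=0


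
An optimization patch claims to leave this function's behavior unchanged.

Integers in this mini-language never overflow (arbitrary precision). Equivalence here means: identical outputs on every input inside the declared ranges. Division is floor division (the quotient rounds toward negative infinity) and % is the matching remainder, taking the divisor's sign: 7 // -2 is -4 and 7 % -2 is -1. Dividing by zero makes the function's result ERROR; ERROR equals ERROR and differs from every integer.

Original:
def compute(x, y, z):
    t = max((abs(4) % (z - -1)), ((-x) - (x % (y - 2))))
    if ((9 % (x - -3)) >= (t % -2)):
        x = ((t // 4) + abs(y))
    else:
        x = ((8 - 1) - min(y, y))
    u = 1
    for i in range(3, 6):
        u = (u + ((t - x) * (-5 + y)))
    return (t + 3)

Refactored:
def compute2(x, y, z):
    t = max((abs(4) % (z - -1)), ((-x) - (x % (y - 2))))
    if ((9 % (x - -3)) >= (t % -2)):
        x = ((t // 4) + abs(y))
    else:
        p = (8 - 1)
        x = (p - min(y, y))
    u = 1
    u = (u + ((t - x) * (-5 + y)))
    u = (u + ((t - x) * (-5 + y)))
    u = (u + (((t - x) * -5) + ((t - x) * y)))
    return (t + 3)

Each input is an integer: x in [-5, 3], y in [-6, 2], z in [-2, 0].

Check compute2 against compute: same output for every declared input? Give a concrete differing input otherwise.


Reading the diff, among the changes: statement counts differ, plus arithmetic usage differs, plus constant usage differs, plus local variable names differ, plus loop structure differs.
As a probe, take x=-4, y=-2, z=-2: compute runs t=4, then ((9 % (x - -3)) >= (t % -2)) is true, then x=3, then u=1, then (i=3), then u=-6, then (i=4), then u=-13, then (i=5), then u=-20, then returns 7; compute2 runs t=4, then ((9 % (x - -3)) >= (t % -2)) is true, then x=3, then u=1, then u=-6, then u=-13, then u=-20, then returns 7; both end at 7.
An exhaustive pass over the 243 declared inputs shows identical outputs.
verdict: equivalent


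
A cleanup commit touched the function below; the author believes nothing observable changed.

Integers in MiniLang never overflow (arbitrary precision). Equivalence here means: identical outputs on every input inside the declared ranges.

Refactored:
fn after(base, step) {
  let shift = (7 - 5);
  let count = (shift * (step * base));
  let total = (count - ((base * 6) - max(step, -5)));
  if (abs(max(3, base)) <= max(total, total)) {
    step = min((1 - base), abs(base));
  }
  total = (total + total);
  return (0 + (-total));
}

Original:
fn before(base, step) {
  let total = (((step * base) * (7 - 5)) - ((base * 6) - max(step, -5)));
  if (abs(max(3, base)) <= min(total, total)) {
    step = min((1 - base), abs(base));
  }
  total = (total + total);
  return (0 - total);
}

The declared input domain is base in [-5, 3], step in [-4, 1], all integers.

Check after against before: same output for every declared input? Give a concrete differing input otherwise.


Although `min(total, total)` became `max(total, total)`, no input in the stated domain can expose it; all 54 inputs agree.
verdict: equivalent


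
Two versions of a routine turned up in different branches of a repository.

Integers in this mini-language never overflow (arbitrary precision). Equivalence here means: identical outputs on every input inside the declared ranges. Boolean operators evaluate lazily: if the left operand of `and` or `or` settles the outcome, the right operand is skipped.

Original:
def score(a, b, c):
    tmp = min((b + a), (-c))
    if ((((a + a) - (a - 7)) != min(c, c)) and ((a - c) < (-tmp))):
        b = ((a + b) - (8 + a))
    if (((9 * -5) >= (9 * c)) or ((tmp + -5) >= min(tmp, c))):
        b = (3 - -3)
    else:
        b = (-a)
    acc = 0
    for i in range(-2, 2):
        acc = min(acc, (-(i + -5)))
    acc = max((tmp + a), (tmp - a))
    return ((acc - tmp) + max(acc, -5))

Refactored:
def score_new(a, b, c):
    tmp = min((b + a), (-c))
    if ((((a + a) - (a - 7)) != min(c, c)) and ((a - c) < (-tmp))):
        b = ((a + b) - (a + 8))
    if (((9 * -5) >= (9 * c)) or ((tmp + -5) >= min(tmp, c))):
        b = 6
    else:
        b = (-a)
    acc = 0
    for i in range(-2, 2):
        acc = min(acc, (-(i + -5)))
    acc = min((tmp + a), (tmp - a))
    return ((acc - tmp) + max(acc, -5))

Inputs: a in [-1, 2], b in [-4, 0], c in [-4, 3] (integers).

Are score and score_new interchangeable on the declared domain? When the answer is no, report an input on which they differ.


Not equivalent: a=-1, b=-4, c=-4 separates them (-3 vs -6).
score: tmp becomes -5; next ((((a + a) - (a - 7)) != min(c, c)) and ((a - c) < (-tmp))) evaluates to true; next b becomes -12; next (((9 * -5) >= (9 * c)) or ((tmp + -5) >= min(tmp, c))) evaluates to false; next b becomes 1; next acc becomes 0; next at i=-2:; next acc becomes 0; next at i=-1:; next acc becomes 0; next at i=0:; next acc becomes 0; next at i=1:; next acc becomes 0; next acc becomes -4; next final value -3
score_new: tmp becomes -5; next ((((a + a) - (a - 7)) != min(c, c)) and ((a - c) < (-tmp))) evaluates to true; next b becomes -12; next (((9 * -5) >= (9 * c)) or ((tmp + -5) >= min(tmp, c))) evaluates to false; next b becomes 1; next acc becomes 0; next at i=-2:; next acc becomes 0; next at i=-1:; next acc becomes 0; next at i=0:; next acc becomes 0; next at i=1:; next acc becomes 0; next acc becomes -6; next final value -6
verdict: not equivalent; witness: a=-1, b=-4, c=-4


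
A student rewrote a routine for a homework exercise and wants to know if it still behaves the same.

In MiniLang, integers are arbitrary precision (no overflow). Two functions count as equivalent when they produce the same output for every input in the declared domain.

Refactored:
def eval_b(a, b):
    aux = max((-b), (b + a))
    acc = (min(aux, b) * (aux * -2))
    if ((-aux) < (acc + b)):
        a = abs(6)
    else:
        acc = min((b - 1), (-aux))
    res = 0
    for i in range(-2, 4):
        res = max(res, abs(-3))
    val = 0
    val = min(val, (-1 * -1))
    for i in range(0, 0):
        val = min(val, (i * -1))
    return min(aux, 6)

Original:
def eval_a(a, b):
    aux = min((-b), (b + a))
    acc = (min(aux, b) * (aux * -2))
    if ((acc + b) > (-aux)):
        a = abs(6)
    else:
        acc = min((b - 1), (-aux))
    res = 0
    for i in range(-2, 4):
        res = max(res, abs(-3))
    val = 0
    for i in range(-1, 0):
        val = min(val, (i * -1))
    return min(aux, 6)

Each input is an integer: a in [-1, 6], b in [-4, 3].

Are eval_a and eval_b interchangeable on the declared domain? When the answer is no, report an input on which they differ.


Evaluate both at a=-1, b=-4.
eval_a: aux=-5, then acc=-50, then ((acc + b) > (-aux)) is false, then acc=-5, then res=0, then (i=-2), then res=3, then (i=-1), then res=3, then (i=0), then res=3, then (i=1), then res=3, then (i=2), then res=3, then (i=3), then res=3, then val=0, then (i=-1), then val=0, then returns -5
eval_b: aux=4, then acc=32, then ((-aux) < (acc + b)) is true, then a=6, then res=0, then (i=-2), then res=3, then (i=-1), then res=3, then (i=0), then res=3, then (i=1), then res=3, then (i=2), then res=3, then (i=3), then res=3, then val=0, then val=0, then the loop over i runs zero times, then returns 4
-5 != 4, so the rewrite changes behavior.
verdict: not equivalent; witness: a=-1, b=-4


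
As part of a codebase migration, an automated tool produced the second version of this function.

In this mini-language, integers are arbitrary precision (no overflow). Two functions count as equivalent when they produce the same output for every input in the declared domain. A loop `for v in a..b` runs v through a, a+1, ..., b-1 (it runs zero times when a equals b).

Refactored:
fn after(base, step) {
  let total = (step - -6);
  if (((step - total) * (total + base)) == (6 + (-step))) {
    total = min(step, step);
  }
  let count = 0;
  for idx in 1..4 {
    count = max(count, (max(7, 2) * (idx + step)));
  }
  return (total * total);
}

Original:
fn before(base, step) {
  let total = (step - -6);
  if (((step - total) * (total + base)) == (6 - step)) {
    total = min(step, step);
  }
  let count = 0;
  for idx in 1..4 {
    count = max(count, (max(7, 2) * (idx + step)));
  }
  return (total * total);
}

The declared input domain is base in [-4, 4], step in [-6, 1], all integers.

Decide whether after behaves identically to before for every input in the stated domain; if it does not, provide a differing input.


Side by side, the visible changes include: arithmetic usage differs.
Tracing base=-4, step=0: before: total becomes 6; next (((step - total) * (total + base)) == (6 - step)) evaluates to false; next count becomes 0; next at idx=1:; next count becomes 7; next at idx=2:; next count becomes 14; next at idx=3:; next count becomes 21; next final value 36 | after: total becomes 6; next (((step - total) * (total + base)) == (6 + (-step))) evaluates to false; next count becomes 0; next at idx=1:; next count becomes 7; next at idx=2:; next count becomes 14; next at idx=3:; next count becomes 21; next final value 36 — matching result 36.
Every one of the 72 inputs gives matching results.
verdict: equivalent


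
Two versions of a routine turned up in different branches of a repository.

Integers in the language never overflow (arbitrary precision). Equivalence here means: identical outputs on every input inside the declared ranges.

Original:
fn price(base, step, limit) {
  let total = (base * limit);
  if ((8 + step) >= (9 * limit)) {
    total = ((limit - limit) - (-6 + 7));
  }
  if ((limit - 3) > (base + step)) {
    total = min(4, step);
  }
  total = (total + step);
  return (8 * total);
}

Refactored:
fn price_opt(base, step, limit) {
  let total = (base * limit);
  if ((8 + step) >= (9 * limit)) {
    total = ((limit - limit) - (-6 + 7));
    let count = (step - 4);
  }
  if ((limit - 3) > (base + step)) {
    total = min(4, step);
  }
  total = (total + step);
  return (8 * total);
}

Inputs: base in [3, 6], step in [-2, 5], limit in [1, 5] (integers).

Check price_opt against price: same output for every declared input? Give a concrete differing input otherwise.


The diff adds an assignment to `count` whose value nothing reads, which nothing downstream consumes.
As a probe, take base=6, step=3, limit=3: price runs total becomes 18; next ((8 + step) >= (9 * limit)) evaluates to false; next ((limit - 3) > (base + step)) evaluates to false; next total becomes 21; next final value 168; price_opt runs total becomes 18; next ((8 + step) >= (9 * limit)) evaluates to false; next ((limit - 3) > (base + step)) evaluates to false; next total becomes 21; next final value 168; both end at 168.
An exhaustive pass over the 160 declared inputs shows identical outputs.
verdict: equivalent


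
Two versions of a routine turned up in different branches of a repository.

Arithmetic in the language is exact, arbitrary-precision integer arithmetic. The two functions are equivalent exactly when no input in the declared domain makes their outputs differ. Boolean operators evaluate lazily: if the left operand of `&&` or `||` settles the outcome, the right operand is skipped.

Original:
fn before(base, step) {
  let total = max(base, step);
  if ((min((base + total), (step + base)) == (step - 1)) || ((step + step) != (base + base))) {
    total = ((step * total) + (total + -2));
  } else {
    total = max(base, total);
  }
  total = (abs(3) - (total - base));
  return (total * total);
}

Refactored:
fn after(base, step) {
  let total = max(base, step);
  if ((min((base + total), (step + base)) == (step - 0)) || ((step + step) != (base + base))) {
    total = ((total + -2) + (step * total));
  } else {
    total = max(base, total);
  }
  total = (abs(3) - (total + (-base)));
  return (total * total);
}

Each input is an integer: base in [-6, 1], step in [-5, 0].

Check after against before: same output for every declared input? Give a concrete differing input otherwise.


Evaluate both at base=-1, step=-1.
before: total := -1 | ((min((base + total), (step + base)) == (step - 1)) || ((step + step) != (base + base))): true | total := -2 | total := 4 | result 16
after: total := -1 | ((min((base + total), (step + base)) == (step - 0)) || ((step + step) != (base + base))): false | total := -1 | total := 3 | result 9
16 and 9 differ, so these are not the same function on this domain.
verdict: not equivalent; witness: base=-1, step=-1


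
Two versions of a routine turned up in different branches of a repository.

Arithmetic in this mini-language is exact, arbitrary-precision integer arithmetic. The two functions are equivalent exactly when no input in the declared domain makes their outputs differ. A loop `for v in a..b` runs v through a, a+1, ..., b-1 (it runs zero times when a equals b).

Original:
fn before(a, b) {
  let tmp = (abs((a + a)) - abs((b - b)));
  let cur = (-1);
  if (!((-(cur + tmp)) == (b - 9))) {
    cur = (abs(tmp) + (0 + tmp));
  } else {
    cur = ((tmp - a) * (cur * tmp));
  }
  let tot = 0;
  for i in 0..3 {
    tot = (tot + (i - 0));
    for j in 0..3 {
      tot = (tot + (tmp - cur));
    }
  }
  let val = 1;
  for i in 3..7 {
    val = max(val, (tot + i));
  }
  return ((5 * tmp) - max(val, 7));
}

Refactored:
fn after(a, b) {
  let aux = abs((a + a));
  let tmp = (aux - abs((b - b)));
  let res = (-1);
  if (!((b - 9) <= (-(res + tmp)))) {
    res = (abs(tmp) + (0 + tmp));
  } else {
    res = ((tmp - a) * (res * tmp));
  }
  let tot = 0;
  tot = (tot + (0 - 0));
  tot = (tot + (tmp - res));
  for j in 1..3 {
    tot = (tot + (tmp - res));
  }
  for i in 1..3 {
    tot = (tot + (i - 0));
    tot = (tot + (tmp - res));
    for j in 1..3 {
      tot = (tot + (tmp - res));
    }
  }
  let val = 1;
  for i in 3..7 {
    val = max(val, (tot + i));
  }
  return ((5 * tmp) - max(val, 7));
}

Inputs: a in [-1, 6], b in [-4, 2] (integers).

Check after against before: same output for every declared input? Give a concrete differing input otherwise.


The rewrite breaks on a=-1, b=-4, where the results are 3 and -71.
before: tmp = 2; cur = -1; (!((-(cur + tmp)) == (b - 9))) -> true; cur = 4; tot = 0; [i=0]; tot = 0; [j=0]; tot = -2; [j=1]; tot = -4; [j=2]; tot = -6; [i=1]; tot = -5; [j=0]; tot = -7; [j=1]; tot = -9; [j=2]; tot = -11; [i=2]; tot = -9; [j=0]; tot = -11; [j=1]; tot = -13; [j=2]; tot = -15; val = 1; [i=3]; val = 1; [i=4]; val = 1; [i=5]; val = 1; [i=6]; val = 1; return 3
after: aux = 2; tmp = 2; res = -1; (!((b - 9) <= (-(res + tmp)))) -> false; res = -6; tot = 0; tot = 0; tot = 8; [j=1]; tot = 16; [j=2]; tot = 24; [i=1]; tot = 25; tot = 33; [j=1]; tot = 41; [j=2]; tot = 49; [i=2]; tot = 51; tot = 59; [j=1]; tot = 67; [j=2]; tot = 75; val = 1; [i=3]; val = 78; [i=4]; val = 79; [i=5]; val = 80; [i=6]; val = 81; return -71
verdict: not equivalent; witness: a=-1, b=-4


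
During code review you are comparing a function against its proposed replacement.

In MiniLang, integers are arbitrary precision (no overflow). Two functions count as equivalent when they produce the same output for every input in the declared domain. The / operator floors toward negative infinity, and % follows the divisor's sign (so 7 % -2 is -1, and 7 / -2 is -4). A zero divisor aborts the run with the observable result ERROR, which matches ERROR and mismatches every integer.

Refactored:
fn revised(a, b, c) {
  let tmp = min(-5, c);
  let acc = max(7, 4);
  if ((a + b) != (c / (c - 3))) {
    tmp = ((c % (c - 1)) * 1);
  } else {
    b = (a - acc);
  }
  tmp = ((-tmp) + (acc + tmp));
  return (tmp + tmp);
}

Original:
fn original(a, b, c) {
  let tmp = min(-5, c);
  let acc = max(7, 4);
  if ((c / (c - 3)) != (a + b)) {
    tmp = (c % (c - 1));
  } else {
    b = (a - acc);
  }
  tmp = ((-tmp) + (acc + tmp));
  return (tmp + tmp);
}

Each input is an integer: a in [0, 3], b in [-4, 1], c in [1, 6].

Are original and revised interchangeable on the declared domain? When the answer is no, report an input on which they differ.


Behavior is preserved: although constant usage differs; also arithmetic usage differs, the outputs never diverge.
Spot check at a=0, b=-2, c=4 — original: tmp = -5; acc = 7; ((c / (c - 3)) != (a + b)) -> true; tmp = 1; tmp = 7; return 14. revised: tmp = -5; acc = 7; ((a + b) != (c / (c - 3))) -> true; tmp = 1; tmp = 7; return 14. Both give 14.
Every one of the 144 inputs gives matching results.
verdict: equivalent


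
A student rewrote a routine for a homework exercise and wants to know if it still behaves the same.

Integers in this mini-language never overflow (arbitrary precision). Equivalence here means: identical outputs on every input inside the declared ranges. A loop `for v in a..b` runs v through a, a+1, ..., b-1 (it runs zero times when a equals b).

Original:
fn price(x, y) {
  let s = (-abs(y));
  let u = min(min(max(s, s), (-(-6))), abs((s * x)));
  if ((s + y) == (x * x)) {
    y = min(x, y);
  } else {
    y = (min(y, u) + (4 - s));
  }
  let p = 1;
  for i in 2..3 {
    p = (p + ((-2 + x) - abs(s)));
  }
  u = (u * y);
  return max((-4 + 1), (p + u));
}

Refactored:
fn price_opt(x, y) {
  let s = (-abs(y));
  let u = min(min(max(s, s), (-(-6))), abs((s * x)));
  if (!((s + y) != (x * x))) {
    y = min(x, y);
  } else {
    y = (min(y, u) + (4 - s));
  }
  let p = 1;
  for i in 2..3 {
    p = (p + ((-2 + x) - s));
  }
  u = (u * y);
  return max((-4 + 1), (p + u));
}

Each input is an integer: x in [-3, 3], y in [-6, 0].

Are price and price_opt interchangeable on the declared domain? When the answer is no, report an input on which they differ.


The rewrite breaks on x=2, y=-1, where the results are -3 and -2.
price: s = -1; u = -1; ((s + y) == (x * x)) -> false; y = 4; p = 1; [i=2]; p = 0; u = -4; return -3
price_opt: s = -1; u = -1; (!((s + y) != (x * x))) -> false; y = 4; p = 1; [i=2]; p = 2; u = -4; return -2
verdict: not equivalent; witness: x=2, y=-1


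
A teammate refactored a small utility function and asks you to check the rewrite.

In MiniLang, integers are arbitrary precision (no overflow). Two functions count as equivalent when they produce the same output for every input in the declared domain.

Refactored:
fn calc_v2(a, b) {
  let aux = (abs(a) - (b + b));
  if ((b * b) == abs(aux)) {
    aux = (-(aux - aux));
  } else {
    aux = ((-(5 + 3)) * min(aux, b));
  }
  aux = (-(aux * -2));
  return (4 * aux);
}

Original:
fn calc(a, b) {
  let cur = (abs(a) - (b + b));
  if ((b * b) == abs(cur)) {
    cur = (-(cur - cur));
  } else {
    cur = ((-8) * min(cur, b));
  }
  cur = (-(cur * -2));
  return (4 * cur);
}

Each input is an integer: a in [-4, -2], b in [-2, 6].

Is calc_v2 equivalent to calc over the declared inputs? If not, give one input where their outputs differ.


The two are interchangeable: constant usage differs, arithmetic usage differs, local variable names differ, and every declared input agrees.
Tracing a=-3, b=6: calc: cur becomes -9; next ((b * b) == abs(cur)) evaluates to false; next cur becomes 72; next cur becomes 144; next final value 576 | calc_v2: aux becomes -9; next ((b * b) == abs(aux)) evaluates to false; next aux becomes 72; next aux becomes 144; next final value 576 — matching result 576.
Every one of the 27 inputs gives matching results.
verdict: equivalent


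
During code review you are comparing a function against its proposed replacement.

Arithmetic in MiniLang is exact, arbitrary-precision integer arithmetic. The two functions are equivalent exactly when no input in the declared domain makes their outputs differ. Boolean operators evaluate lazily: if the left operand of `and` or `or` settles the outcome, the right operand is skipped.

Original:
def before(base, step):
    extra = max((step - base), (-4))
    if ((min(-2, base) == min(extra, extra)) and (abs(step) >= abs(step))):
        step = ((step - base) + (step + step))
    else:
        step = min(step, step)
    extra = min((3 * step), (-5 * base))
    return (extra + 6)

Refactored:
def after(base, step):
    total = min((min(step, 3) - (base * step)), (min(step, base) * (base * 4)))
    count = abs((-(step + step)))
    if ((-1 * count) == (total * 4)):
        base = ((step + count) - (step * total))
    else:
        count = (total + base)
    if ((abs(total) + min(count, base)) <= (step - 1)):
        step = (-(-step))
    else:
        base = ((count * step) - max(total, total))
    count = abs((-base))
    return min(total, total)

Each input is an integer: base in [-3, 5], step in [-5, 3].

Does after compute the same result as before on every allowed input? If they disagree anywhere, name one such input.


These are not equivalent — on base=-3, step=-5 the outputs split (-9 vs -20).
before: extra = -2; ((min(-2, base) == min(extra, extra)) and (abs(step) >= abs(step))) -> false; step = -5; extra = -15; return -9
after: total = -20; count = 10; ((-1 * count) == (total * 4)) -> false; count = -23; ((abs(total) + min(count, base)) <= (step - 1)) -> false; base = 135; count = 135; return -20
verdict: not equivalent; witness: base=-3, step=-5
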